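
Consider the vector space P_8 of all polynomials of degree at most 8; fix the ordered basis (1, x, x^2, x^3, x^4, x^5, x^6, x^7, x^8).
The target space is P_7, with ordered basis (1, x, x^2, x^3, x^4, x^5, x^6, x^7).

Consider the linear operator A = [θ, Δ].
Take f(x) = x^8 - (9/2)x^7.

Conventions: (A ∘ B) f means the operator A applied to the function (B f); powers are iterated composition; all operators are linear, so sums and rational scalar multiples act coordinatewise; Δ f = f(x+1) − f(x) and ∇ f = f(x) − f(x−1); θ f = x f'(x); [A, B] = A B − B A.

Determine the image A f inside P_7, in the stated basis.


Δ f = 8x^7 - (7/2)x^6 - (77/2)x^5 - (175/2)x^4 - (203/2)x^3 - (133/2)x^2 - (47/2)x - 7/2
θ Δ f = 56x^7 - 21x^6 - (385/2)x^5 - 350x^4 - (609/2)x^3 - 133x^2 - (47/2)x
θ f = 8x^8 - (63/2)x^7
Δ θ f = 64x^7 + (7/2)x^6 - (427/2)x^5 - (1085/2)x^4 - (1309/2)x^3 - (875/2)x^2 - (313/2)x - 47/2
[θ, Δ] f = -8x^7 - (49/2)x^6 + 21x^5 + (385/2)x^4 + 350x^3 + (609/2)x^2 + 133x + 47/2

the image equals g(x) = -8x^7 - (49/2)x^6 + 21x^5 + (385/2)x^4 + 350x^3 + (609/2)x^2 + 133x + 47/2


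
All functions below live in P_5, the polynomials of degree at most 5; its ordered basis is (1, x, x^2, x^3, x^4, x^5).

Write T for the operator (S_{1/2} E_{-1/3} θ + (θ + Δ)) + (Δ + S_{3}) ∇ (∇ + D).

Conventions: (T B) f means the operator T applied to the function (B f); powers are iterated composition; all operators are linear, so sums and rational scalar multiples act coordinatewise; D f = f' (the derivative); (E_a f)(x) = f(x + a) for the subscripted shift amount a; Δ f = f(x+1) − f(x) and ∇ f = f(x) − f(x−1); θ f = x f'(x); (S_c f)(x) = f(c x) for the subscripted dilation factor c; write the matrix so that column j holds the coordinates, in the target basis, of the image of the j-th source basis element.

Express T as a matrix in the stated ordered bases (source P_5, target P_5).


the matrix is [[0, 2/3, 47/9, 35/9, 571/81, 1453/243]; [0, 3/2, 4/3, 79/2, -1520/27, 34855/162]; [0, 0, 5/2, 9/4, 668/3, -36745/54]; [0, 0, 0, 27/8, 10/3, 39265/36]; [0, 0, 0, 0, 17/4, 215/48]; [0, 0, 0, 0, 0, 165/32]] (rows listed top to bottom)

image of 1: 0
image of x: (3/2)x + 2/3
image of x^2: (5/2)x^2 + (4/3)x + 47/9
image of x^3: (27/8)x^3 + (9/4)x^2 + (79/2)x + 35/9
image of x^4: (17/4)x^4 + (10/3)x^3 + (668/3)x^2 - (1520/27)x + 571/81
image of x^5: (165/32)x^5 + (215/48)x^4 + (39265/36)x^3 - (36745/54)x^2 + (34855/162)x + 1453/243
each image's coordinates form column j of the matrix


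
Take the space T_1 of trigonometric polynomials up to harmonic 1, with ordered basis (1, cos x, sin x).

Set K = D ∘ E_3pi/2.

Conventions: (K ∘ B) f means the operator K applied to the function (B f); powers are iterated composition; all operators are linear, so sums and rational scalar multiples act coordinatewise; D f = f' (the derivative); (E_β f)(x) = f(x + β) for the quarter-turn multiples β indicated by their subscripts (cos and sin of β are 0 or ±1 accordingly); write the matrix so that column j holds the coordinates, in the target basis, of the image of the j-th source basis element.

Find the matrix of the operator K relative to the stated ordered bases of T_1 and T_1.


the matrix is [[0, 0, 0]; [0, 1, 0]; [0, 0, 1]] (rows listed top to bottom)

image of 1: 0
image of cos x: cos x
image of sin x: sin x
each image's coordinates form column j of the matrix


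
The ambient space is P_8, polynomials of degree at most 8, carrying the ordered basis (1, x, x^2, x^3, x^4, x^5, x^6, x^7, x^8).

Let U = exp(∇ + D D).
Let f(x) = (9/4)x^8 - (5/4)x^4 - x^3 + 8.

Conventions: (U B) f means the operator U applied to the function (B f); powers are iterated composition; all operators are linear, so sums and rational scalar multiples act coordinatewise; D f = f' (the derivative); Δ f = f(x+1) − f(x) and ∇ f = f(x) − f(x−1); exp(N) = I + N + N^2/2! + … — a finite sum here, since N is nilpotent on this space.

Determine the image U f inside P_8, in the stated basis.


g(x) = (9/4)x^8 + 18x^7 + 126x^6 + 630x^5 + (8185/4)x^4 + 5286x^3 + 8865x^2 + 9203x + 18541/4

order-1 term: 18x^7 + 63x^6 + 126x^5 - (315/2)x^4 + 121x^3 - (147/2)x^2 + 10x - 2
order-2 term: 63x^6 + 378x^5 + (2205/2)x^4 + 630x^3 + (111/2)x^2 - 396x + 148
order-3 term: 126x^5 + 945x^4 + 3150x^3 + 3780x^2 + 1633x - 166
order-4 term: (315/2)x^4 + 1260x^3 + 4095x^2 + 5040x + 1936
order-5 term: 126x^3 + 945x^2 + 2520x + 4095/2
order-6 term: 63x^2 + 378x + 1197/2
order-7 term: 18x + 63
order-8 term: 9/4
the series for exp(∇ + D D) f terminates at order 8
exp(∇ + D D) f = (9/4)x^8 + 18x^7 + 126x^6 + 630x^5 + (8185/4)x^4 + 5286x^3 + 8865x^2 + 9203x + 18541/4


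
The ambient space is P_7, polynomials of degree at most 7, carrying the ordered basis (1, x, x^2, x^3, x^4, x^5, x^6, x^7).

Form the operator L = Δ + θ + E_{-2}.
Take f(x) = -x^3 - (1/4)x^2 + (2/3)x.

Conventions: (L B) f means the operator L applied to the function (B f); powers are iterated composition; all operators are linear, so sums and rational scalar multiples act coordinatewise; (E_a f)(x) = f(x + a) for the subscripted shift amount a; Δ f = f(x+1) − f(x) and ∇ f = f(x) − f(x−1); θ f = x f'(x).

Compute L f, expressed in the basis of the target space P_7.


the result is g(x) = -4x^3 + (9/4)x^2 - (79/6)x + 61/12

Δ f = -3x^2 - (7/2)x - 7/12
θ f = -3x^3 - (1/2)x^2 + (2/3)x
E_{-2} f = -x^3 + (23/4)x^2 - (31/3)x + 17/3
(Δ + θ + E_{-2}) f = -4x^3 + (9/4)x^2 - (79/6)x + 61/12


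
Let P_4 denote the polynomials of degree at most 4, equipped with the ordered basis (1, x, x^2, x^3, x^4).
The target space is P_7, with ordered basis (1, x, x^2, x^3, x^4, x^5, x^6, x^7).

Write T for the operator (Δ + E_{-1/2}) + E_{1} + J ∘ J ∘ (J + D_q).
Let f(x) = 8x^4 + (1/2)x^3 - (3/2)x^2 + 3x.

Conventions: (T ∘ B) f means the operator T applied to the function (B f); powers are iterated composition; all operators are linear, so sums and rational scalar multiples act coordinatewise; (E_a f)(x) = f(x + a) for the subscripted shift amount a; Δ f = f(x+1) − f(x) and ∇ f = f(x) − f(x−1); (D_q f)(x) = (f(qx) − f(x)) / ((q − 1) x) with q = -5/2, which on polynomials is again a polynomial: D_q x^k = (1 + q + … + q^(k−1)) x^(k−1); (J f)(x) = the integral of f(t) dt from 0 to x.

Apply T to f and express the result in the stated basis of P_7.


the image equals g(x) = (4/105)x^7 + (1/240)x^6 - (35/8)x^5 + (1567/96)x^4 + (395/8)x^3 + (435/4)x^2 + (519/8)x + 297/16

Δ f = 32x^3 + (99/2)x^2 + (61/2)x + 10
E_{-1/2} f = 8x^4 - (31/2)x^3 + (39/4)x^2 + (7/8)x - 23/16
(Δ + E_{-1/2}) f = 8x^4 + (33/2)x^3 + (237/4)x^2 + (251/8)x + 137/16
E_{1} f = 8x^4 + (65/2)x^3 + 48x^2 + (67/2)x + 10
J f = (8/5)x^5 + (1/8)x^4 - (1/2)x^3 + (3/2)x^2
D_q f = -87x^3 + (19/8)x^2 + (9/4)x + 3
(J + D_q) f = (8/5)x^5 + (1/8)x^4 - (175/2)x^3 + (31/8)x^2 + (9/4)x + 3
J (J + D_q) f = (4/15)x^6 + (1/40)x^5 - (175/8)x^4 + (31/24)x^3 + (9/8)x^2 + 3x
J J (J + D_q) f = (4/105)x^7 + (1/240)x^6 - (35/8)x^5 + (31/96)x^4 + (3/8)x^3 + (3/2)x^2
((Δ + E_{-1/2}) + E_{1} + J ∘ J ∘ (J + D_q)) f = (4/105)x^7 + (1/240)x^6 - (35/8)x^5 + (1567/96)x^4 + (395/8)x^3 + (435/4)x^2 + (519/8)x + 297/16


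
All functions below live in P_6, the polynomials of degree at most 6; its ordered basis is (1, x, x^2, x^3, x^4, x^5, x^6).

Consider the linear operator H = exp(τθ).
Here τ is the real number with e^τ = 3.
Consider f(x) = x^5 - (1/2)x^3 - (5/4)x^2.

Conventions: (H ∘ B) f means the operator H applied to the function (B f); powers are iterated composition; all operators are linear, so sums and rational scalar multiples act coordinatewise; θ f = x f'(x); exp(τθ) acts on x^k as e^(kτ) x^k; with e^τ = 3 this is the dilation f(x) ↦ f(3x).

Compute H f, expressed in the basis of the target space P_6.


exp(τθ) x^k = e^(kτ) x^k; with e^τ = 3 this sends x^k to 3^k x^k
x^2 ↦ 9 x^2
x^3 ↦ 27 x^3
x^5 ↦ 243 x^5
applying this coordinatewise to f: exp(τθ) f = 243x^5 - (27/2)x^3 - (45/4)x^2

g(x) = 243x^5 - (27/2)x^3 - (45/4)x^2


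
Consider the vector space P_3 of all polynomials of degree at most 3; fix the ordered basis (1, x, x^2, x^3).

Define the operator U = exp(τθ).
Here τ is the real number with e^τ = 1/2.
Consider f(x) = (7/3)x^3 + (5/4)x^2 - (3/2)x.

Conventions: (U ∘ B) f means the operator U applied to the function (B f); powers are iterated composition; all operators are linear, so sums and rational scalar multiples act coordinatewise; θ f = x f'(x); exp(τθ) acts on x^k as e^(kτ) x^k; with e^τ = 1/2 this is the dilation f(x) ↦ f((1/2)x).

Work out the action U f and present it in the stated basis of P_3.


the result is g(x) = (7/24)x^3 + (5/16)x^2 - (3/4)x

exp(τθ) x^k = e^(kτ) x^k; with e^τ = 1/2 this sends x^k to (1/2)^k x^k
x ↦ 1/2 x
x^2 ↦ 1/4 x^2
x^3 ↦ 1/8 x^3
applying this coordinatewise to f: exp(τθ) f = (7/24)x^3 + (5/16)x^2 - (3/4)x


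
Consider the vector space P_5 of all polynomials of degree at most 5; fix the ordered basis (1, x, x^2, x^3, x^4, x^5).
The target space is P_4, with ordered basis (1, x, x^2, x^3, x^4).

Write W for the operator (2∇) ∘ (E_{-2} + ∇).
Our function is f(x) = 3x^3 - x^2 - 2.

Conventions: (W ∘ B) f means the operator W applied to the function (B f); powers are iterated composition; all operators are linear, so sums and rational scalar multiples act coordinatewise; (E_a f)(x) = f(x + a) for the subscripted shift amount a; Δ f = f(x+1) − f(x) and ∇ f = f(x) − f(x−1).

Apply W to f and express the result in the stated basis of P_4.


the image equals g(x) = 18x^2 - 58x + 84

E_{-2} f = 3x^3 - 19x^2 + 40x - 30
∇ f = 9x^2 - 11x + 4
(E_{-2} + ∇) f = 3x^3 - 10x^2 + 29x - 26
∇ (E_{-2} + ∇) f = 9x^2 - 29x + 42
(2∇) (E_{-2} + ∇) f = 18x^2 - 58x + 84


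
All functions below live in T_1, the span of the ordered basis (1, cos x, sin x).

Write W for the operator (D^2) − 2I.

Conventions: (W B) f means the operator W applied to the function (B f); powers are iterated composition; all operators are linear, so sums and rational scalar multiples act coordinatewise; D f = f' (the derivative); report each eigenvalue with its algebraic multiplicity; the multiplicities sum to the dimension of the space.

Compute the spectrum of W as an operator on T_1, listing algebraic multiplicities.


λ = -3 (multiplicity 2), λ = -2 (multiplicity 1)

image of 1: -2
image of cos x: -3cos x
image of sin x: -3sin x
the matrix is diagonal; its diagonal is (-2, -3, -3)
for a triangular matrix the eigenvalues are the diagonal entries, with algebraic multiplicity their repetition count


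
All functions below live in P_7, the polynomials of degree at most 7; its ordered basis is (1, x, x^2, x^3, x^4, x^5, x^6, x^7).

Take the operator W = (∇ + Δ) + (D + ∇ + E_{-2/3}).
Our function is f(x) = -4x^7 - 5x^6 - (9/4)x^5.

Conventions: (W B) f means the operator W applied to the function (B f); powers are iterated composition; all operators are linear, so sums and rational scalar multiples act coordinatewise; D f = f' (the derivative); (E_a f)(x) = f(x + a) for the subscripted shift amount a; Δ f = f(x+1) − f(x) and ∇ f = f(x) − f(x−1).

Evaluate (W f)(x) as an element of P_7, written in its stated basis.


∇ f = -28x^6 + 54x^5 - (305/4)x^4 + (125/2)x^3 - (63/2)x^2 + (37/4)x - 5/4
Δ f = -28x^6 - 114x^5 - (905/4)x^4 - (525/2)x^3 - (363/2)x^2 - (277/4)x - 45/4
(∇ + Δ) f = -56x^6 - 60x^5 - (605/2)x^4 - 200x^3 - 213x^2 - 60x - 25/2
D f = -28x^6 - 30x^5 - (45/4)x^4
∇ f = -28x^6 + 54x^5 - (305/4)x^4 + (125/2)x^3 - (63/2)x^2 + (37/4)x - 5/4
E_{-2/3} f = -4x^7 + (41/3)x^6 - (235/12)x^5 + (845/54)x^4 - (650/81)x^3 + (236/81)x^2 - (532/729)x + 200/2187
(D + ∇ + E_{-2/3}) f = -4x^7 - (127/3)x^6 + (53/12)x^5 - (1940/27)x^4 + (8825/162)x^3 - (4631/162)x^2 + (24845/2916)x - 10135/8748
((∇ + Δ) + (D + ∇ + E_{-2/3})) f = -4x^7 - (295/3)x^6 - (667/12)x^5 - (20215/54)x^4 - (23575/162)x^3 - (39137/162)x^2 - (150115/2916)x - 119485/8748

the result is g(x) = -4x^7 - (295/3)x^6 - (667/12)x^5 - (20215/54)x^4 - (23575/162)x^3 - (39137/162)x^2 - (150115/2916)x - 119485/8748


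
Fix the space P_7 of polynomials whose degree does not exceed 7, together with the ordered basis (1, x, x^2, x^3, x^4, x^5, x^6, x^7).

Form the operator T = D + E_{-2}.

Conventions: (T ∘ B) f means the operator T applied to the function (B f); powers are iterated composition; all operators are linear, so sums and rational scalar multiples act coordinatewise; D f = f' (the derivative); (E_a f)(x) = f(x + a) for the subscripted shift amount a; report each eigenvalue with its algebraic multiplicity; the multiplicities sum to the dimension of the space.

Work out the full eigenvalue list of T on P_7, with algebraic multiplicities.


image of 1: 1
image of x: x - 1
image of x^2: x^2 - 2x + 4
image of x^3: x^3 - 3x^2 + 12x - 8
image of x^4: x^4 - 4x^3 + 24x^2 - 32x + 16
image of x^5: x^5 - 5x^4 + 40x^3 - 80x^2 + 80x - 32
image of x^6: x^6 - 6x^5 + 60x^4 - 160x^3 + 240x^2 - 192x + 64
image of x^7: x^7 - 7x^6 + 84x^5 - 280x^4 + 560x^3 - 672x^2 + 448x - 128
the matrix is upper triangular; its diagonal is (1, 1, 1, 1, 1, 1, 1, 1)
for a triangular matrix the eigenvalues are the diagonal entries, with algebraic multiplicity their repetition count

λ = 1 (multiplicity 8)


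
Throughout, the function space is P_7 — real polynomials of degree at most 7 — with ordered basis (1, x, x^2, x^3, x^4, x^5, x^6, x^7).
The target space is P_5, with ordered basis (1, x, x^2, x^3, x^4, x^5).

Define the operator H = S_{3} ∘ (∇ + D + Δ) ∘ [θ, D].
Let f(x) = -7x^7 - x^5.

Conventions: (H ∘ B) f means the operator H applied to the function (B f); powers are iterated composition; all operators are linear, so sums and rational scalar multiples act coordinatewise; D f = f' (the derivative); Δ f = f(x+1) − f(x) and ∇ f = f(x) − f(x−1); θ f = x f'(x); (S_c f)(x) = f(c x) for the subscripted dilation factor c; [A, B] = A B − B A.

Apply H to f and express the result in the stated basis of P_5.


g(x) = 214326x^5 + 54540x^3 + 1884x

D f = -49x^6 - 5x^4
θ D f = -294x^6 - 20x^4
θ f = -49x^7 - 5x^5
D θ f = -343x^6 - 25x^4
[θ, D] f = 49x^6 + 5x^4
∇ [θ, D] f = 294x^5 - 735x^4 + 1000x^3 - 765x^2 + 314x - 54
D [θ, D] f = 294x^5 + 20x^3
Δ [θ, D] f = 294x^5 + 735x^4 + 1000x^3 + 765x^2 + 314x + 54
(∇ + D + Δ) [θ, D] f = 882x^5 + 2020x^3 + 628x
S_{3} ((∇ + D + Δ) ∘ [θ, D]) f = 214326x^5 + 54540x^3 + 1884x


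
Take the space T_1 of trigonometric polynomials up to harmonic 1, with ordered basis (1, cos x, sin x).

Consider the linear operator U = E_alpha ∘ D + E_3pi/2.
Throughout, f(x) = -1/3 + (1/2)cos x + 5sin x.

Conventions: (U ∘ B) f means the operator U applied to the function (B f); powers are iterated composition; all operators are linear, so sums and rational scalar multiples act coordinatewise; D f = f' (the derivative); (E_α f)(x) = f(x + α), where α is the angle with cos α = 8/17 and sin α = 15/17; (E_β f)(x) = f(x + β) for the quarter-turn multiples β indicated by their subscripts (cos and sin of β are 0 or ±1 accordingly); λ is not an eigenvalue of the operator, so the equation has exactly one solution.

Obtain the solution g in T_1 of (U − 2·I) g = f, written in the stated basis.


the image equals g(x) = 1/3 + (41/292)cos x - (499/292)sin x

write g with unknown coordinates in the stated basis and equate coefficients in (U − 2·I) g = f
solving from the highest basis element down gives g = 1/3 + (41/292)cos x - (499/292)sin x
check: U g = 1/3 + (57/73)cos x + (231/146)sin x
so U g − 2·g = -1/3 + (1/2)cos x + 5sin x = f ✓


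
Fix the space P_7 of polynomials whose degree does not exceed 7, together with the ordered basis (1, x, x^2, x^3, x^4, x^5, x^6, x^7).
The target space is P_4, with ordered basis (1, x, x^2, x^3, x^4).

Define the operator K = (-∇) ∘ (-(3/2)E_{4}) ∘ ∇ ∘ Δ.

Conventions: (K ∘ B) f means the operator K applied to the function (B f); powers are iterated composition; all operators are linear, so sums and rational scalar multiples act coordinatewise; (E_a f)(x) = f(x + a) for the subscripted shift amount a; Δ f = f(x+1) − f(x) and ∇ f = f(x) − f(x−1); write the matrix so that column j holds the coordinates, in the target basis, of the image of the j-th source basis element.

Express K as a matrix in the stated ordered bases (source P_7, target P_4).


image of 1: 0
image of x: 0
image of x^2: 0
image of x^3: 9
image of x^4: 36x + 126
image of x^5: 90x^2 + 630x + 1125
image of x^6: 180x^3 + 1890x^2 + 6750x + 8190
image of x^7: 315x^4 + 4410x^3 + 23625x^2 + 57330x + 53109
each image's coordinates form column j of the matrix

the matrix is [[0, 0, 0, 9, 126, 1125, 8190, 53109]; [0, 0, 0, 0, 36, 630, 6750, 57330]; [0, 0, 0, 0, 0, 90, 1890, 23625]; [0, 0, 0, 0, 0, 0, 180, 4410]; [0, 0, 0, 0, 0, 0, 0, 315]] (rows listed top to bottom)


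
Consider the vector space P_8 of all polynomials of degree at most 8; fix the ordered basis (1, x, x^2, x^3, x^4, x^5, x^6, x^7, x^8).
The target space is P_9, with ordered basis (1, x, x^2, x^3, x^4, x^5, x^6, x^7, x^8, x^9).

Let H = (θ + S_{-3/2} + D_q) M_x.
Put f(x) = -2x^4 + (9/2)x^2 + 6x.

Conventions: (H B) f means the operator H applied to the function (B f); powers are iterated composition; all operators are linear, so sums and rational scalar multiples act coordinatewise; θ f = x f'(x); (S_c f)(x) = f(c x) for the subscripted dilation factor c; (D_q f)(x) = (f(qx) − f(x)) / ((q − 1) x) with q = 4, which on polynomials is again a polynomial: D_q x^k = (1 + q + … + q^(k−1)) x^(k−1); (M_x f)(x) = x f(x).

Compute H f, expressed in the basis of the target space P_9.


g(x) = (83/16)x^5 - 682x^4 - (27/16)x^3 + 120x^2 + 30x

M_x f = -2x^5 + (9/2)x^3 + 6x^2
θ M_x f = -10x^5 + (27/2)x^3 + 12x^2
S_{-3/2} M_x f = (243/16)x^5 - (243/16)x^3 + (27/2)x^2
D_q M_x f = -682x^4 + (189/2)x^2 + 30x
(θ + S_{-3/2} + D_q) M_x f = (83/16)x^5 - 682x^4 - (27/16)x^3 + 120x^2 + 30x


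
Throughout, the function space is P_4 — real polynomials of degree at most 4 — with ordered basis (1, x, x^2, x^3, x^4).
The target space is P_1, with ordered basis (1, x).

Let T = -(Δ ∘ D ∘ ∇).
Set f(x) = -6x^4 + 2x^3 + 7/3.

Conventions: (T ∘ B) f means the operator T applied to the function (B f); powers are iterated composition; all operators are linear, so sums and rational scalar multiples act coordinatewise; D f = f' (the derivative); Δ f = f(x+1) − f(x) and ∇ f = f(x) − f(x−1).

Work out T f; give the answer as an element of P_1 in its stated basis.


the image equals g(x) = 144x - 12

∇ f = -24x^3 + 42x^2 - 30x + 8
D ∇ f = -72x^2 + 84x - 30
Δ D ∇ f = -144x + 12
(-(Δ ∘ D ∘ ∇)) f = 144x - 12


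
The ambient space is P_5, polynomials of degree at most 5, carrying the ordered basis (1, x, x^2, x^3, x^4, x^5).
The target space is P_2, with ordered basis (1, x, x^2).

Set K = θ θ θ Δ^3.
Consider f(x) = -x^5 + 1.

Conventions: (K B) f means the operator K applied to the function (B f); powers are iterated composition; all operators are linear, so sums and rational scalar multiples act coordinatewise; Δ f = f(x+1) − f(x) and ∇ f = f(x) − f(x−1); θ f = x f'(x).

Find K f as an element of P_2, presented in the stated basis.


g(x) = -480x^2 - 180x

Δ f = -5x^4 - 10x^3 - 10x^2 - 5x - 1
Δ Δ f = -20x^3 - 60x^2 - 70x - 30
Δ Δ Δ f = -60x^2 - 180x - 150
θ Δ^3 f = -120x^2 - 180x
θ θ Δ^3 f = -240x^2 - 180x
θ θ θ Δ^3 f = -480x^2 - 180x


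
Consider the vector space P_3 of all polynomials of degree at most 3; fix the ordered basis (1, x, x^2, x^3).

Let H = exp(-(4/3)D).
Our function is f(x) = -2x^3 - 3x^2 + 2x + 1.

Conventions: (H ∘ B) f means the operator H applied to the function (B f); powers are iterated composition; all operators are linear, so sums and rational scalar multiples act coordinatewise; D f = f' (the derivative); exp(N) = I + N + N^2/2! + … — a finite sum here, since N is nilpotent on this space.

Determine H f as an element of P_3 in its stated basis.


g(x) = -2x^3 + 5x^2 - (2/3)x - 61/27

order-1 term: 8x^2 + 8x - 8/3
order-2 term: -(32/3)x - 16/3
order-3 term: 128/27
the series for exp(-(4/3)D) f terminates at order 3
exp(-(4/3)D) f = -2x^3 + 5x^2 - (2/3)x - 61/27


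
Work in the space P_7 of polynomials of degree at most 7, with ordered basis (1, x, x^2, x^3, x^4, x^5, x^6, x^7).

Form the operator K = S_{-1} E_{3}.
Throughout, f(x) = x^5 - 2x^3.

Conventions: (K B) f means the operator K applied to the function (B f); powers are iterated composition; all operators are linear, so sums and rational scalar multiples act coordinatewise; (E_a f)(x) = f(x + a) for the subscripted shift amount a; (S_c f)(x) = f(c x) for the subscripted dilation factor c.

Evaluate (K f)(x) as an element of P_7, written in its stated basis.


E_{3} f = x^5 + 15x^4 + 88x^3 + 252x^2 + 351x + 189
S_{-1} E_{3} f = -x^5 + 15x^4 - 88x^3 + 252x^2 - 351x + 189

the image equals g(x) = -x^5 + 15x^4 - 88x^3 + 252x^2 - 351x + 189


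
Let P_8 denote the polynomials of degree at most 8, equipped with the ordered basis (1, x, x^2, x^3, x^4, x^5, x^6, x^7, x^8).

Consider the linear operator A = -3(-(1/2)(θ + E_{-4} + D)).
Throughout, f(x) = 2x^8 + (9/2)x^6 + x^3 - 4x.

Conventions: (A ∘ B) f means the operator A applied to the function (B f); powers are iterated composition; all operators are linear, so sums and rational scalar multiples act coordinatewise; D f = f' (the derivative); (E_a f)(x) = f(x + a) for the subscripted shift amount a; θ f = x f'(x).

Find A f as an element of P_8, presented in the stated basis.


θ f = 16x^8 + 27x^6 + 3x^3 - 4x
E_{-4} f = 2x^8 - 64x^7 + (1801/2)x^6 - 7276x^5 + 36920x^4 - 120447x^3 + 246644x^2 - 289748x + 149456
D f = 16x^7 + 27x^5 + 3x^2 - 4
(θ + E_{-4} + D) f = 18x^8 - 48x^7 + (1855/2)x^6 - 7249x^5 + 36920x^4 - 120444x^3 + 246647x^2 - 289752x + 149452
(-(1/2)(θ + E_{-4} + D)) f = -9x^8 + 24x^7 - (1855/4)x^6 + (7249/2)x^5 - 18460x^4 + 60222x^3 - (246647/2)x^2 + 144876x - 74726
(-3(-(1/2)(θ + E_{-4} + D))) f = 27x^8 - 72x^7 + (5565/4)x^6 - (21747/2)x^5 + 55380x^4 - 180666x^3 + (739941/2)x^2 - 434628x + 224178

the image equals g(x) = 27x^8 - 72x^7 + (5565/4)x^6 - (21747/2)x^5 + 55380x^4 - 180666x^3 + (739941/2)x^2 - 434628x + 224178


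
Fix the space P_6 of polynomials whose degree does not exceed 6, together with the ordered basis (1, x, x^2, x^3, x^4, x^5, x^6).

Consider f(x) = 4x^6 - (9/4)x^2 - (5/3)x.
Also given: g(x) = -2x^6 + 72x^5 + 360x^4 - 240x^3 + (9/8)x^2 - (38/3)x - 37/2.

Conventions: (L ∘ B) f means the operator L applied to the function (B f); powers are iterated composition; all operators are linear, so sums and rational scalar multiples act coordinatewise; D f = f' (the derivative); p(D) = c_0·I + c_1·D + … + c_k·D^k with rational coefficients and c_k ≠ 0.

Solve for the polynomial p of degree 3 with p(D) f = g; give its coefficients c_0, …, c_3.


p(D) = -(1/2)·I + 3·D + 3·D^2 − (1/2)·D^3, i.e. c_0 = -1/2, c_1 = 3, c_2 = 3, c_3 = -1/2

D^0 f = 4x^6 - (9/4)x^2 - (5/3)x
D^1 f = 24x^5 - (9/2)x - 5/3
D^2 f = 120x^4 - 9/2
D^3 f = 480x^3
matching coefficients of g against c_0 f + c_1 Df + … from the top degree down determines the c_i
solution: c_0 = -1/2, c_1 = 3, c_2 = 3, c_3 = -1/2


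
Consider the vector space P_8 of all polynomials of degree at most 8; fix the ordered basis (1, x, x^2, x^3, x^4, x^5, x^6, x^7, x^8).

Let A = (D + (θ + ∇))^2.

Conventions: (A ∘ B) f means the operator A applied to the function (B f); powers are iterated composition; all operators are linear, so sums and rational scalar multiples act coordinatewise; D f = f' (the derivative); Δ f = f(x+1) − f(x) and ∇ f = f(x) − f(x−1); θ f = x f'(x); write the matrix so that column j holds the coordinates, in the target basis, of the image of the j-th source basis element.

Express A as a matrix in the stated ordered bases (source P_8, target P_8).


image of 1: 0
image of x: x + 2
image of x^2: 4x^2 + 12x + 6
image of x^3: 9x^3 + 30x^2 + 12x - 9
image of x^4: 16x^4 + 56x^3 + 12x^2 - 28x + 18
image of x^5: 25x^5 + 90x^4 - 50x^2 + 80x - 35
image of x^6: 36x^6 + 132x^5 - 30x^4 - 60x^3 + 210x^2 - 198x + 68
image of x^7: 49x^7 + 182x^6 - 84x^5 - 35x^4 + 420x^3 - 651x^2 + 462x - 133
image of x^8: 64x^8 + 240x^7 - 168x^6 + 56x^5 + 700x^4 - 1624x^3 + 1792x^2 - 1048x + 262
each image's coordinates form column j of the matrix

the matrix is [[0, 2, 6, -9, 18, -35, 68, -133, 262]; [0, 1, 12, 12, -28, 80, -198, 462, -1048]; [0, 0, 4, 30, 12, -50, 210, -651, 1792]; [0, 0, 0, 9, 56, 0, -60, 420, -1624]; [0, 0, 0, 0, 16, 90, -30, -35, 700]; [0, 0, 0, 0, 0, 25, 132, -84, 56]; [0, 0, 0, 0, 0, 0, 36, 182, -168]; [0, 0, 0, 0, 0, 0, 0, 49, 240]; [0, 0, 0, 0, 0, 0, 0, 0, 64]] (rows listed top to bottom)


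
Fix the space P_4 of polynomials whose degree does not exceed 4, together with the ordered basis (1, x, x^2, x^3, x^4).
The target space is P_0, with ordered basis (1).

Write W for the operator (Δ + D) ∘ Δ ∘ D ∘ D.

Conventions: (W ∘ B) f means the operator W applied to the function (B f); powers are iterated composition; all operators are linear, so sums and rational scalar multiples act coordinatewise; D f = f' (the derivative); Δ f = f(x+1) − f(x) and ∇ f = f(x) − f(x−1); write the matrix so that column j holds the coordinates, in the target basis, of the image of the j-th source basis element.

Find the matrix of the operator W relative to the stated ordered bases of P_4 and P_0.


the matrix is [[0, 0, 0, 0, 48]] (rows listed top to bottom)

image of 1: 0
image of x: 0
image of x^2: 0
image of x^3: 0
image of x^4: 48
each image's coordinates form column j of the matrix


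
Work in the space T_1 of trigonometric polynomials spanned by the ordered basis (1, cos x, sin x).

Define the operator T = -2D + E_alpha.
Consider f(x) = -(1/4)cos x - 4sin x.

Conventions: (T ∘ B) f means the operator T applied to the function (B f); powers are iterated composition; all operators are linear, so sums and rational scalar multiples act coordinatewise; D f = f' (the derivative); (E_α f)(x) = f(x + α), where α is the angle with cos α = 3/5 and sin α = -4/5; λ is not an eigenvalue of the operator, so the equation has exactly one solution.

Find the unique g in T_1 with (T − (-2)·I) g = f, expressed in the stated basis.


write g with unknown coordinates in the stated basis and equate coefficients in (T − (-2)·I) g = f
solving from the highest basis element down gives g = -(237/292)cos x - (97/146)sin x
check: T g = (401/292)cos x - (195/73)sin x
so T g − (-2)·g = -(1/4)cos x - 4sin x = f ✓

the image equals g(x) = -(237/292)cos x - (97/146)sin x


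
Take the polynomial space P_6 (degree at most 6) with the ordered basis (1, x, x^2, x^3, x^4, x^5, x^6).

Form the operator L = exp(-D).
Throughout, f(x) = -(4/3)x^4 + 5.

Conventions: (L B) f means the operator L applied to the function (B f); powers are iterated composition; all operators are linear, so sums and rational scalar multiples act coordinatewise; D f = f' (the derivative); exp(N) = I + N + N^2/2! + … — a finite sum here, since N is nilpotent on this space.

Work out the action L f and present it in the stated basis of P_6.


order-1 term: (16/3)x^3
order-2 term: -8x^2
order-3 term: (16/3)x
order-4 term: -4/3
the series for exp(-D) f terminates at order 4
exp(-D) f = -(4/3)x^4 + (16/3)x^3 - 8x^2 + (16/3)x + 11/3

the image equals g(x) = -(4/3)x^4 + (16/3)x^3 - 8x^2 + (16/3)x + 11/3


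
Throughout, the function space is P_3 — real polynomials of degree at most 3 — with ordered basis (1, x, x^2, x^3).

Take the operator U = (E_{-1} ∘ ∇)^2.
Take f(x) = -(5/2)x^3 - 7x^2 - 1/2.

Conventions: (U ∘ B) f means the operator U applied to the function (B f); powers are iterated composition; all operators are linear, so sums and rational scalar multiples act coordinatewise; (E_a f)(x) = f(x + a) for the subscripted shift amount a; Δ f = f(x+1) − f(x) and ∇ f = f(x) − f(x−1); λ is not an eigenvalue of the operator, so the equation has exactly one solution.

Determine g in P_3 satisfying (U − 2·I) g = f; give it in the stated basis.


the result is g(x) = (5/4)x^3 + (7/2)x^2 + (15/4)x - 15/2

write g with unknown coordinates in the stated basis and equate coefficients in (U − 2·I) g = f
solving from the highest basis element down gives g = (5/4)x^3 + (7/2)x^2 + (15/4)x - 15/2
check: U g = (15/2)x - 31/2
so U g − 2·g = -(5/2)x^3 - 7x^2 - 1/2 = f ✓


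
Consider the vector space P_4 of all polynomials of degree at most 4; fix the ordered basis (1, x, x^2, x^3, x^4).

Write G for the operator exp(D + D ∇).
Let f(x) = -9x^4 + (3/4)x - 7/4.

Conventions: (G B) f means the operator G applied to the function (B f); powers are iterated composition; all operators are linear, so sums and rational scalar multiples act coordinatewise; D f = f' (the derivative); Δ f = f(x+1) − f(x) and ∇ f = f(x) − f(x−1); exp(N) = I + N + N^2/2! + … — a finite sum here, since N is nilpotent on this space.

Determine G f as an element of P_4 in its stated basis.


order-1 term: -36x^3 - 108x^2 + 108x - 141/4
order-2 term: -54x^2 - 216x
order-3 term: -36x - 108
order-4 term: -9
the series for exp(D + D ∇) f terminates at order 4
exp(D + D ∇) f = -9x^4 - 36x^3 - 162x^2 - (573/4)x - 154

the image equals g(x) = -9x^4 - 36x^3 - 162x^2 - (573/4)x - 154


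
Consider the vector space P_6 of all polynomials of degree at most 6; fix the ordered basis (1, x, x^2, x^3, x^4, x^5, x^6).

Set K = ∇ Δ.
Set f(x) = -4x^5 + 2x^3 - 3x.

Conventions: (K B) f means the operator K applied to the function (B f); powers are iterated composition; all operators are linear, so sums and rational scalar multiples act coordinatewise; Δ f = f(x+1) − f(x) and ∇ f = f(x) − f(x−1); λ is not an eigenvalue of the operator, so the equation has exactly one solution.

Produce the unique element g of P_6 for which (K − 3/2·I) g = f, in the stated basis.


g(x) = (8/3)x^5 + (308/9)x^3 + (470/3)x

write g with unknown coordinates in the stated basis and equate coefficients in (K − 3/2·I) g = f
solving from the highest basis element down gives g = (8/3)x^5 + (308/9)x^3 + (470/3)x
check: K g = (160/3)x^3 + 232x
so K g − 3/2·g = -4x^5 + 2x^3 - 3x = f ✓


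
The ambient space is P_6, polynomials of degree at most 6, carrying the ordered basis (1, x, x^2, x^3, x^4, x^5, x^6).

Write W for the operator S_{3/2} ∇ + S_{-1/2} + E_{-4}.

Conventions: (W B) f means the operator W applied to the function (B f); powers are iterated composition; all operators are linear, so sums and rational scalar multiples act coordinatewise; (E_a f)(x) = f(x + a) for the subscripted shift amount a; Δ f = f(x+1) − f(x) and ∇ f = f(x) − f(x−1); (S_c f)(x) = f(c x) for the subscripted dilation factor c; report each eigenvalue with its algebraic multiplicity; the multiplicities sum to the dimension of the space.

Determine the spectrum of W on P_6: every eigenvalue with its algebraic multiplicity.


image of 1: 2
image of x: (1/2)x - 3
image of x^2: (5/4)x^2 - 5x + 15
image of x^3: (7/8)x^3 - (21/4)x^2 + (87/2)x - 63
image of x^4: (17/16)x^4 - (5/2)x^3 + (165/2)x^2 - 250x + 255
image of x^5: (31/32)x^5 + (85/16)x^4 + (505/4)x^3 - (1235/2)x^2 + (2545/2)x - 1023
image of x^6: (65/64)x^6 + (345/16)x^5 + (2625/16)x^4 - (2425/2)x^3 + (15225/4)x^2 - 6135x + 4095
the matrix is upper triangular; its diagonal is (2, 1/2, 5/4, 7/8, 17/16, 31/32, 65/64)
for a triangular matrix the eigenvalues are the diagonal entries, with algebraic multiplicity their repetition count

λ = 1/2 (multiplicity 1), λ = 7/8 (multiplicity 1), λ = 31/32 (multiplicity 1), λ = 65/64 (multiplicity 1), λ = 17/16 (multiplicity 1), λ = 5/4 (multiplicity 1), λ = 2 (multiplicity 1)


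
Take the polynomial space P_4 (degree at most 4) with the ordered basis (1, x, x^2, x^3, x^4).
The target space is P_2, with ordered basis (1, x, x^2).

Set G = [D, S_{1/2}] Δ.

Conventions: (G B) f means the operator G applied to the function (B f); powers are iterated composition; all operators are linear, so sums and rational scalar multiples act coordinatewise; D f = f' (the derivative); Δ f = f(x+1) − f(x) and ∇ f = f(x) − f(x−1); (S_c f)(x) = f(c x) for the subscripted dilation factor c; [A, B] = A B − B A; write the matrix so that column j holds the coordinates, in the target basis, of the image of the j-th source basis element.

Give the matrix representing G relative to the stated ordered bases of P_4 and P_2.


image of 1: 0
image of x: 0
image of x^2: -1
image of x^3: -(3/2)x - 3/2
image of x^4: -(3/2)x^2 - 3x - 2
each image's coordinates form column j of the matrix

the matrix is [[0, 0, -1, -3/2, -2]; [0, 0, 0, -3/2, -3]; [0, 0, 0, 0, -3/2]] (rows listed top to bottom)


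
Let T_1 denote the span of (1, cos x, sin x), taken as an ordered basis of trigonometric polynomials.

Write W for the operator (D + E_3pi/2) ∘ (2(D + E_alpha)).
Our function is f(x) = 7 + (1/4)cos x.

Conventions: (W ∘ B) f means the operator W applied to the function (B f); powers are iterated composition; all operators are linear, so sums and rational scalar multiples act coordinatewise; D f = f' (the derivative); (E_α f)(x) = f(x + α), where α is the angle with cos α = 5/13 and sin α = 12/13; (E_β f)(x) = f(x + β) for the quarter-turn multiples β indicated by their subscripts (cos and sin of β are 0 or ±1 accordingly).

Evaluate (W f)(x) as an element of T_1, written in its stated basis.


the result is g(x) = 14

D f = -(1/4)sin x
E_alpha f = 7 + (5/52)cos x - (3/13)sin x
(D + E_alpha) f = 7 + (5/52)cos x - (25/52)sin x
(2(D + E_alpha)) f = 14 + (5/26)cos x - (25/26)sin x
D (2(D + E_alpha)) f = -(25/26)cos x - (5/26)sin x
E_3pi/2 (2(D + E_alpha)) f = 14 + (25/26)cos x + (5/26)sin x
(D + E_3pi/2) (2(D + E_alpha)) f = 14


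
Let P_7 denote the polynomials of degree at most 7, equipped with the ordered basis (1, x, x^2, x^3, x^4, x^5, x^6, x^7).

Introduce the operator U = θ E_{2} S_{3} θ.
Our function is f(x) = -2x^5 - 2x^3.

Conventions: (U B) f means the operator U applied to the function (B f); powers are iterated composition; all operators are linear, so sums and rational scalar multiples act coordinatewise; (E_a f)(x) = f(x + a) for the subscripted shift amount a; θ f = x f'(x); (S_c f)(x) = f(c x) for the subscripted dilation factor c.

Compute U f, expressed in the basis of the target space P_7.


θ f = -10x^5 - 6x^3
S_{3} θ f = -2430x^5 - 162x^3
E_{2} S_{3} θ f = -2430x^5 - 24300x^4 - 97362x^3 - 195372x^2 - 196344x - 79056
θ (E_{2} S_{3} θ) f = -12150x^5 - 97200x^4 - 292086x^3 - 390744x^2 - 196344x

g(x) = -12150x^5 - 97200x^4 - 292086x^3 - 390744x^2 - 196344x


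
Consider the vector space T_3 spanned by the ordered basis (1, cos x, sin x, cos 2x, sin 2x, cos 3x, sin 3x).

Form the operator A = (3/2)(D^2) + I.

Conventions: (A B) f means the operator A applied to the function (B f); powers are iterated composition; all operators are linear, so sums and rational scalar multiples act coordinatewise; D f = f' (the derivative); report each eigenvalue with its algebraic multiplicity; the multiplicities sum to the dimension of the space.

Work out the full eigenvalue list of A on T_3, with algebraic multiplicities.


λ = -25/2 (multiplicity 2), λ = -5 (multiplicity 2), λ = -1/2 (multiplicity 2), λ = 1 (multiplicity 1)

image of 1: 1
image of cos x: -(1/2)cos x
image of sin x: -(1/2)sin x
image of cos 2x: -5cos 2x
image of sin 2x: -5sin 2x
image of cos 3x: -(25/2)cos 3x
image of sin 3x: -(25/2)sin 3x
the matrix is diagonal; its diagonal is (1, -1/2, -1/2, -5, -5, -25/2, -25/2)
for a triangular matrix the eigenvalues are the diagonal entries, with algebraic multiplicity their repetition count


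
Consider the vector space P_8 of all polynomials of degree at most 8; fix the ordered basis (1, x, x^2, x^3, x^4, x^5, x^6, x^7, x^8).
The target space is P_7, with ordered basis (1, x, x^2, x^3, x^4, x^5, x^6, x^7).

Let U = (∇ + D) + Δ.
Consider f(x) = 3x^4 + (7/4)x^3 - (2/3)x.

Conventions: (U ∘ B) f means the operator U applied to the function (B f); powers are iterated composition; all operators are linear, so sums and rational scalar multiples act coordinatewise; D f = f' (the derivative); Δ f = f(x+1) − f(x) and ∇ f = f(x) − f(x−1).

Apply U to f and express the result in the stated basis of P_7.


the image equals g(x) = 36x^3 + (63/4)x^2 + 24x + 3/2

∇ f = 12x^3 - (51/4)x^2 + (27/4)x - 23/12
D f = 12x^3 + (21/4)x^2 - 2/3
(∇ + D) f = 24x^3 - (15/2)x^2 + (27/4)x - 31/12
Δ f = 12x^3 + (93/4)x^2 + (69/4)x + 49/12
((∇ + D) + Δ) f = 36x^3 + (63/4)x^2 + 24x + 3/2


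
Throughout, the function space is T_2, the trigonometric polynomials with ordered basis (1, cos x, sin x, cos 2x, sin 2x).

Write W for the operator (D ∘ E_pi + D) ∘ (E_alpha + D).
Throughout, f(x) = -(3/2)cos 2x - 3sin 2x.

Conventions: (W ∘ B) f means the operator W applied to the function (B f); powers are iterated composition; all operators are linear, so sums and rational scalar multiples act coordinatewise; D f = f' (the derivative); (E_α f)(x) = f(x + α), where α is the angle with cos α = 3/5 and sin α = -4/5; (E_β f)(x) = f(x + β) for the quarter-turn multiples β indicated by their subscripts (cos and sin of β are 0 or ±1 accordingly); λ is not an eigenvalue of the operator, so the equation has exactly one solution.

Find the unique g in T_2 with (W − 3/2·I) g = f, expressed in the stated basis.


write g with unknown coordinates in the stated basis and equate coefficients in (W − 3/2·I) g = f
solving from the highest basis element down gives g = (513/3329)cos 2x + (1866/3329)sin 2x
check: W g = -(4224/3329)cos 2x - (7188/3329)sin 2x
so W g − 3/2·g = -(3/2)cos 2x - 3sin 2x = f ✓

g(x) = (513/3329)cos 2x + (1866/3329)sin 2x


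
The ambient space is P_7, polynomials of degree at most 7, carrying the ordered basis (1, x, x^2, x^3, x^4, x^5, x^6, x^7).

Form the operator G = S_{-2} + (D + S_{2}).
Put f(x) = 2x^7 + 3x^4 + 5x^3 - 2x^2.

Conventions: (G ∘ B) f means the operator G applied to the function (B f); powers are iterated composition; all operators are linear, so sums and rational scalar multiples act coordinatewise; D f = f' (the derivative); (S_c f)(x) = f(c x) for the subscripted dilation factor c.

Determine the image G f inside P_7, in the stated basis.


S_{-2} f = -256x^7 + 48x^4 - 40x^3 - 8x^2
D f = 14x^6 + 12x^3 + 15x^2 - 4x
S_{2} f = 256x^7 + 48x^4 + 40x^3 - 8x^2
(D + S_{2}) f = 256x^7 + 14x^6 + 48x^4 + 52x^3 + 7x^2 - 4x
(S_{-2} + (D + S_{2})) f = 14x^6 + 96x^4 + 12x^3 - x^2 - 4x

g(x) = 14x^6 + 96x^4 + 12x^3 - x^2 - 4x


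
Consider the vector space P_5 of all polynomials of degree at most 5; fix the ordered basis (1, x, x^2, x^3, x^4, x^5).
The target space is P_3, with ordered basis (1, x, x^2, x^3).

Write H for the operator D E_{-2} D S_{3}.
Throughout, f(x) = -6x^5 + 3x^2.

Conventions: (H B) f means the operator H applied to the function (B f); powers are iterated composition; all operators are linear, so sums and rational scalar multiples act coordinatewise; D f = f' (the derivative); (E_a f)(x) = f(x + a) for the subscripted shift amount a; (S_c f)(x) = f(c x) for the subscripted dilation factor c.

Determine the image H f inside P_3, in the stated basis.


S_{3} f = -1458x^5 + 27x^2
D S_{3} f = -7290x^4 + 54x
E_{-2} D S_{3} f = -7290x^4 + 58320x^3 - 174960x^2 + 233334x - 116748
D (E_{-2} D S_{3}) f = -29160x^3 + 174960x^2 - 349920x + 233334

the result is g(x) = -29160x^3 + 174960x^2 - 349920x + 233334


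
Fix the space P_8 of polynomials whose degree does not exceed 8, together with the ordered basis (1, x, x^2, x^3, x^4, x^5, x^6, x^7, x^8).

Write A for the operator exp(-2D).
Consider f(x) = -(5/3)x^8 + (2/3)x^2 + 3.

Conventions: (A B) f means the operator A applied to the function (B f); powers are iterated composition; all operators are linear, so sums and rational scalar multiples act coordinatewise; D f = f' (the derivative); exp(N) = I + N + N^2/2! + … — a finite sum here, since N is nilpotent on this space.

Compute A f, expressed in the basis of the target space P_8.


order-1 term: (80/3)x^7 - (8/3)x
order-2 term: -(560/3)x^6 + 8/3
order-3 term: (2240/3)x^5
order-4 term: -(5600/3)x^4
order-5 term: (8960/3)x^3
order-6 term: -(8960/3)x^2
order-7 term: (5120/3)x
order-8 term: -1280/3
the series for exp(-2D) f terminates at order 8
exp(-2D) f = -(5/3)x^8 + (80/3)x^7 - (560/3)x^6 + (2240/3)x^5 - (5600/3)x^4 + (8960/3)x^3 - 2986x^2 + 1704x - 421

the image equals g(x) = -(5/3)x^8 + (80/3)x^7 - (560/3)x^6 + (2240/3)x^5 - (5600/3)x^4 + (8960/3)x^3 - 2986x^2 + 1704x - 421
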